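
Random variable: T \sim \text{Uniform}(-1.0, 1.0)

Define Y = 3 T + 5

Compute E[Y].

For Y = 3T + 5:
E[Y] = 3 * E[T] + 5
E[T] = (-1 + 1)/2 = 0
E[Y] = 3 * 0 + 5 = 5

5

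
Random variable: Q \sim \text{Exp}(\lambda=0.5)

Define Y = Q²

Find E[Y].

E[Q²] = Var(Q) + (E[Q])² = 4 + 4 = 8

8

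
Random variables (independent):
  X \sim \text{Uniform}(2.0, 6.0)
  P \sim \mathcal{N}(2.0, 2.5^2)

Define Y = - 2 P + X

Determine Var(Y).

For independent RVs: Var(aX + bY) = a²Var(X) + b²Var(Y)
Var(X) = 1.3333333
Var(P) = 6.25
Var(Y) = 1²*1.3333333 + (-2)²*6.25
= 1*1.3333333 + 4*6.25 = 26.333333

26.333333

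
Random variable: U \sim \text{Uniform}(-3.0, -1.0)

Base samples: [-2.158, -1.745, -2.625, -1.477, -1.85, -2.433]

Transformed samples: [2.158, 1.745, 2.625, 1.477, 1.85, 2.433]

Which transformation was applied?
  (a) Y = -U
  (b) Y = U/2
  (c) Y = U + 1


Checking option (a) Y = -U:
  U = -2.158 -> Y = 2.158 ✓
  U = -1.745 -> Y = 1.745 ✓
  U = -2.625 -> Y = 2.625 ✓
All samples match this transformation.

(a) -U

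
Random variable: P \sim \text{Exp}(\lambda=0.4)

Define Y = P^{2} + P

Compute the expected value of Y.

E[Y] = 1*E[P²] + 1*E[P]
E[P] = 2.5
E[P²] = Var(P) + (E[P])² = 6.25 + 6.25 = 12.5
E[Y] = 1*12.5 + 1*2.5 = 15

15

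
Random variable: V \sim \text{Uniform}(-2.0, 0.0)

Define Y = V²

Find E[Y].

Using E[X²] = Var(X) + (E[X])²:
E[V] = -1
Var(V) = (0 + 2)^2/12 = 0.33333333
E[V²] = 0.33333333 + (-1)² = 0.33333333 + 1 = 1.3333333

1.3333333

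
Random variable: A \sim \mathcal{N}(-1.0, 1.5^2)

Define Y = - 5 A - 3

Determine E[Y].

For Y = -5A - 3:
E[Y] = -5 * E[A] - 3
E[A] = -1.0 = -1
E[Y] = -5 * (-1) - 3 = 2

2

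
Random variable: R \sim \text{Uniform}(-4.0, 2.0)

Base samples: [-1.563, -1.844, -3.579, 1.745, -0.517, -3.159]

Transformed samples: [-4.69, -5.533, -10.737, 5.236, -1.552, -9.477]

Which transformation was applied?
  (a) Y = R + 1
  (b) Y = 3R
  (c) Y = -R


Checking option (b) Y = 3R:
  R = -1.563 -> Y = -4.69 ✓
  R = -1.844 -> Y = -5.533 ✓
  R = -3.579 -> Y = -10.737 ✓
All samples match this transformation.

(b) 3R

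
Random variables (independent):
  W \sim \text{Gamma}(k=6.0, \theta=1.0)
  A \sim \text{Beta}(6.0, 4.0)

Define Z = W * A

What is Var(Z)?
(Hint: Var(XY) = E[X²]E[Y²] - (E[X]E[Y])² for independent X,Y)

Var(XY) = E[X²]E[Y²] - (E[X]E[Y])²
E[W] = 6, Var(W) = 6
E[A] = 0.6, Var(A) = 0.021818182
E[W²] = 6 + 6² = 42
E[A²] = 0.021818182 + 0.6² = 0.38181818
Var(Z) = 42*0.38181818 - (6*0.6)²
= 16.036364 - 12.96 = 3.0763636

3.0763636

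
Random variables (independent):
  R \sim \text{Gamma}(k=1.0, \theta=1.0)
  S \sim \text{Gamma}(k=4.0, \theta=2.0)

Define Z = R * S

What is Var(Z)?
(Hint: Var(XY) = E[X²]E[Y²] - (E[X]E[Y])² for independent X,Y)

Var(XY) = E[X²]E[Y²] - (E[X]E[Y])²
E[R] = 1, Var(R) = 1
E[S] = 8, Var(S) = 16
E[R²] = 1 + 1² = 2
E[S²] = 16 + 8² = 80
Var(Z) = 2*80 - (1*8)²
= 160 - 64 = 96

96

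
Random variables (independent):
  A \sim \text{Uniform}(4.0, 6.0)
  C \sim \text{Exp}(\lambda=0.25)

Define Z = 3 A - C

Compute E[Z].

E[Z] = 3*E[A] - 1*E[C]
E[A] = 5
E[C] = 4
E[Z] = 3*5 - 1*4 = 11

11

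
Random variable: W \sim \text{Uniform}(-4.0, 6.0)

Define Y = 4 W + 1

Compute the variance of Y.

For Y = aW + b: Var(Y) = a² * Var(W)
Var(W) = (6 + 4)^2/12 = 8.3333333
Var(Y) = 4² * 8.3333333 = 16 * 8.3333333 = 133.33333

133.33333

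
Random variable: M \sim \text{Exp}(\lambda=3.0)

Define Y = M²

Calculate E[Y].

E[M²] = Var(M) + (E[M])² = 0.11111111 + 0.11111111 = 0.22222222

0.22222222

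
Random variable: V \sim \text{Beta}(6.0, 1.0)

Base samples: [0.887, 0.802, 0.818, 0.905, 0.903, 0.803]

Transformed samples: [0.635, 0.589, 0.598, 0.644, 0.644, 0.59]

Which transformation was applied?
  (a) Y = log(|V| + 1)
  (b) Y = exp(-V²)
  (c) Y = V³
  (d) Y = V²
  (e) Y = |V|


Checking option (a) Y = log(|V| + 1):
  V = 0.887 -> Y = 0.635 ✓
  V = 0.802 -> Y = 0.589 ✓
  V = 0.818 -> Y = 0.598 ✓
All samples match this transformation.

(a) log(|V| + 1)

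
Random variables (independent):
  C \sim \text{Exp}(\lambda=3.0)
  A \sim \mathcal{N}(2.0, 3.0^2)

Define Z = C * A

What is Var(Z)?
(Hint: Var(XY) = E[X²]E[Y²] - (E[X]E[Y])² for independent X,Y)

Var(XY) = E[X²]E[Y²] - (E[X]E[Y])²
E[C] = 0.33333333, Var(C) = 0.11111111
E[A] = 2, Var(A) = 9
E[C²] = 0.11111111 + 0.33333333² = 0.22222222
E[A²] = 9 + 2² = 13
Var(Z) = 0.22222222*13 - (0.33333333*2)²
= 2.8888889 - 0.44444444 = 2.4444444

2.4444444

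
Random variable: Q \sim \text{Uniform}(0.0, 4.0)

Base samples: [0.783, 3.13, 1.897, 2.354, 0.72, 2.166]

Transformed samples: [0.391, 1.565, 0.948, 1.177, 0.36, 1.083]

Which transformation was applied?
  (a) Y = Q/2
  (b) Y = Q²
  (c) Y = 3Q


Checking option (a) Y = Q/2:
  Q = 0.783 -> Y = 0.391 ✓
  Q = 3.13 -> Y = 1.565 ✓
  Q = 1.897 -> Y = 0.948 ✓
All samples match this transformation.

(a) Q/2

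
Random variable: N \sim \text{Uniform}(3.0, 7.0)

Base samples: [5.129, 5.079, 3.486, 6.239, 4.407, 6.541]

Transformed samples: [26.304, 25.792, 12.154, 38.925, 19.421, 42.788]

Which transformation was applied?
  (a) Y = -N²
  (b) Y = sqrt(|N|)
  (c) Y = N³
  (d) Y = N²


Checking option (d) Y = N²:
  N = 5.129 -> Y = 26.304 ✓
  N = 5.079 -> Y = 25.792 ✓
  N = 3.486 -> Y = 12.154 ✓
All samples match this transformation.

(d) N²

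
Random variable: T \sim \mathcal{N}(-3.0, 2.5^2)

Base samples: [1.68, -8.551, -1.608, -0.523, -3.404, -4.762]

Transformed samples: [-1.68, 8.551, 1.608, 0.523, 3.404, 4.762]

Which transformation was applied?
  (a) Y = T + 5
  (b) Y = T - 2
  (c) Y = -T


Checking option (c) Y = -T:
  T = 1.68 -> Y = -1.68 ✓
  T = -8.551 -> Y = 8.551 ✓
  T = -1.608 -> Y = 1.608 ✓
All samples match this transformation.

(c) -T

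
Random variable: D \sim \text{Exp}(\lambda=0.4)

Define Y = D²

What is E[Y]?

Using E[X²] = Var(X) + (E[X])²:
E[D] = 2.5
Var(D) = 1/0.4^2 = 6.25
E[D²] = 6.25 + 2.5² = 6.25 + 6.25 = 12.5

12.5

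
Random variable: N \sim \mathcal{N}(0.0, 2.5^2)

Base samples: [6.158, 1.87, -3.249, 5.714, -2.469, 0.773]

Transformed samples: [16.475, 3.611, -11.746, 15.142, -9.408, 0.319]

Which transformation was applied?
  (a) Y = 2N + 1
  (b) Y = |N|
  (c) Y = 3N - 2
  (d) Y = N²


Checking option (c) Y = 3N - 2:
  N = 6.158 -> Y = 16.475 ✓
  N = 1.87 -> Y = 3.611 ✓
  N = -3.249 -> Y = -11.746 ✓
All samples match this transformation.

(c) 3N - 2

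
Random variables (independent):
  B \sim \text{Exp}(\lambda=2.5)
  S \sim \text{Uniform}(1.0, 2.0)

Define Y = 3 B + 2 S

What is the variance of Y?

For independent RVs: Var(aX + bY) = a²Var(X) + b²Var(Y)
Var(B) = 0.16
Var(S) = 0.083333333
Var(Y) = 3²*0.16 + 2²*0.083333333
= 9*0.16 + 4*0.083333333 = 1.7733333

1.7733333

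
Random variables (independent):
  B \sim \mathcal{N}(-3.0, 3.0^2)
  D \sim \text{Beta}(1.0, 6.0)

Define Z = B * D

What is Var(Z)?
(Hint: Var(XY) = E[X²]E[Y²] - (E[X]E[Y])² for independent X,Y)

Var(XY) = E[X²]E[Y²] - (E[X]E[Y])²
E[B] = -3, Var(B) = 9
E[D] = 0.14285714, Var(D) = 0.015306122
E[B²] = 9 + (-3)² = 18
E[D²] = 0.015306122 + 0.14285714² = 0.035714286
Var(Z) = 18*0.035714286 - (-3*0.14285714)²
= 0.64285714 - 0.18367347 = 0.45918367

0.45918367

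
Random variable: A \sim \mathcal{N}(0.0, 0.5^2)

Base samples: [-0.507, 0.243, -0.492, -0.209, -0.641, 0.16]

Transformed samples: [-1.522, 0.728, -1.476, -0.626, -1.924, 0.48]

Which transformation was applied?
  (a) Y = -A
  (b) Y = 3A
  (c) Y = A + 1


Checking option (b) Y = 3A:
  A = -0.507 -> Y = -1.522 ✓
  A = 0.243 -> Y = 0.728 ✓
  A = -0.492 -> Y = -1.476 ✓
All samples match this transformation.

(b) 3A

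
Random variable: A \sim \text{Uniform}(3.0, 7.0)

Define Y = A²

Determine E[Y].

Using E[X²] = Var(X) + (E[X])²:
E[A] = 5
Var(A) = (7 - 3)^2/12 = 1.3333333
E[A²] = 1.3333333 + 5² = 1.3333333 + 25 = 26.333333

26.333333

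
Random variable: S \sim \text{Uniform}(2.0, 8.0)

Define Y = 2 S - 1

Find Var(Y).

For Y = aS + b: Var(Y) = a² * Var(S)
Var(S) = (8 - 2)^2/12 = 3
Var(Y) = 2² * 3 = 4 * 3 = 12

12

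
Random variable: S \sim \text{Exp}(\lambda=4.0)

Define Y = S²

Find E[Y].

E[S²] = Var(S) + (E[S])² = 0.0625 + 0.0625 = 0.125

0.125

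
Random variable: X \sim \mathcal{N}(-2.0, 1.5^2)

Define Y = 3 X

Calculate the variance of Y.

For Y = aX + b: Var(Y) = a² * Var(X)
Var(X) = 1.5^2 = 2.25
Var(Y) = 3² * 2.25 = 9 * 2.25 = 20.25

20.25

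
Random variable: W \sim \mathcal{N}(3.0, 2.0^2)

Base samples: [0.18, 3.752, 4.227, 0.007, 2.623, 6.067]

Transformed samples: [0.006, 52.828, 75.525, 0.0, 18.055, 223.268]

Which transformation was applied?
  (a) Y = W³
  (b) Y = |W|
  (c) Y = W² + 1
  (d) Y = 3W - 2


Checking option (a) Y = W³:
  W = 0.18 -> Y = 0.006 ✓
  W = 3.752 -> Y = 52.828 ✓
  W = 4.227 -> Y = 75.525 ✓
All samples match this transformation.

(a) W³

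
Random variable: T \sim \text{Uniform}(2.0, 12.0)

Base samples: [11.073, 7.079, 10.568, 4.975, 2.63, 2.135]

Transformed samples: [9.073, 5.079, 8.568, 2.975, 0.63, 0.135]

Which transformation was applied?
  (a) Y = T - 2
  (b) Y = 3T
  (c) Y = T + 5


Checking option (a) Y = T - 2:
  T = 11.073 -> Y = 9.073 ✓
  T = 7.079 -> Y = 5.079 ✓
  T = 10.568 -> Y = 8.568 ✓
All samples match this transformation.

(a) T - 2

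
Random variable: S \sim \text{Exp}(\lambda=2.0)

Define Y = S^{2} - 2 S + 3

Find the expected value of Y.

E[Y] = 1*E[S²] - 2*E[S] + 3
E[S] = 0.5
E[S²] = Var(S) + (E[S])² = 0.25 + 0.25 = 0.5
E[Y] = 1*0.5 - 2*0.5 + 3 = 2.5

2.5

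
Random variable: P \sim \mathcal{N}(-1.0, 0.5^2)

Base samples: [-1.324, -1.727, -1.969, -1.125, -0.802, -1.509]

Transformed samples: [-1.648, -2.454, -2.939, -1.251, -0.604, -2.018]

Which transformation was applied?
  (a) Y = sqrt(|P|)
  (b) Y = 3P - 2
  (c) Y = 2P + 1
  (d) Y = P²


Checking option (c) Y = 2P + 1:
  P = -1.324 -> Y = -1.648 ✓
  P = -1.727 -> Y = -2.454 ✓
  P = -1.969 -> Y = -2.939 ✓
All samples match this transformation.

(c) 2P + 1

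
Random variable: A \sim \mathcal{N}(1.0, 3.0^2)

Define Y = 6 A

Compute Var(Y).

For Y = aA + b: Var(Y) = a² * Var(A)
Var(A) = 3.0^2 = 9
Var(Y) = 6² * 9 = 36 * 9 = 324

324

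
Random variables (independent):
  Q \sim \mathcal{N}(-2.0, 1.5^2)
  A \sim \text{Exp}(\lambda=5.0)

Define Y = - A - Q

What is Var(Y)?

For independent RVs: Var(aX + bY) = a²Var(X) + b²Var(Y)
Var(Q) = 2.25
Var(A) = 0.04
Var(Y) = (-1)²*2.25 + (-1)²*0.04
= 1*2.25 + 1*0.04 = 2.29

2.29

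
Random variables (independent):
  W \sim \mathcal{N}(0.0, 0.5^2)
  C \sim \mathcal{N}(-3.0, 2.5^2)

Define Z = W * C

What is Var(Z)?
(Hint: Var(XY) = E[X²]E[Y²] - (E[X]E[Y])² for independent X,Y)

Var(XY) = E[X²]E[Y²] - (E[X]E[Y])²
E[W] = 0, Var(W) = 0.25
E[C] = -3, Var(C) = 6.25
E[W²] = 0.25 + 0² = 0.25
E[C²] = 6.25 + (-3)² = 15.25
Var(Z) = 0.25*15.25 - (0*(-3))²
= 3.8125 - 0 = 3.8125

3.8125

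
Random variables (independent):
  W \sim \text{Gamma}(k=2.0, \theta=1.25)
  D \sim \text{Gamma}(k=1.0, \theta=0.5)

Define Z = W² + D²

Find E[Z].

E[Z] = E[W²] + E[D²]
E[W²] = Var(W) + E[W]² = 3.125 + 6.25 = 9.375
E[D²] = Var(D) + E[D]² = 0.25 + 0.25 = 0.5
E[Z] = 9.375 + 0.5 = 9.875

9.875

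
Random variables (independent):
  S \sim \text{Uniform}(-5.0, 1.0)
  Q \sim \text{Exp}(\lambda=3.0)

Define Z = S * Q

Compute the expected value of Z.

For independent RVs: E[XY] = E[X]*E[Y]
E[S] = -2
E[Q] = 0.33333333
E[Z] = -2 * 0.33333333 = -0.66666667

-0.66666667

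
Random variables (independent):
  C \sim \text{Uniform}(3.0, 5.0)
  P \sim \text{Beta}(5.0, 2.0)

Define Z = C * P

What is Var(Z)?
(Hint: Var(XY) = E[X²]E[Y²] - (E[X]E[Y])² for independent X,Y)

Var(XY) = E[X²]E[Y²] - (E[X]E[Y])²
E[C] = 4, Var(C) = 0.33333333
E[P] = 0.71428571, Var(P) = 0.025510204
E[C²] = 0.33333333 + 4² = 16.333333
E[P²] = 0.025510204 + 0.71428571² = 0.53571429
Var(Z) = 16.333333*0.53571429 - (4*0.71428571)²
= 8.75 - 8.1632653 = 0.58673469

0.58673469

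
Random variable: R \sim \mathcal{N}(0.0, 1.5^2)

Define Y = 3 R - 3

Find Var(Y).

For Y = aR + b: Var(Y) = a² * Var(R)
Var(R) = 1.5^2 = 2.25
Var(Y) = 3² * 2.25 = 9 * 2.25 = 20.25

20.25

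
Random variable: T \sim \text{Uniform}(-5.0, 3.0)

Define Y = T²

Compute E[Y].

E[T²] = Var(T) + (E[T])² = 5.3333333 + 1 = 6.3333333

6.3333333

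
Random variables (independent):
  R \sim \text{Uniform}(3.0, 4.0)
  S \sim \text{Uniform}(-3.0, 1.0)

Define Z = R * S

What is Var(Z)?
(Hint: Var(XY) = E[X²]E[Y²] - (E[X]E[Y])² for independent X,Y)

Var(XY) = E[X²]E[Y²] - (E[X]E[Y])²
E[R] = 3.5, Var(R) = 0.083333333
E[S] = -1, Var(S) = 1.3333333
E[R²] = 0.083333333 + 3.5² = 12.333333
E[S²] = 1.3333333 + (-1)² = 2.3333333
Var(Z) = 12.333333*2.3333333 - (3.5*(-1))²
= 28.777778 - 12.25 = 16.527778

16.527778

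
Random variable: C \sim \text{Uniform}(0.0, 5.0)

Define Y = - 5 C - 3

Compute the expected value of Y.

For Y = -5C - 3:
E[Y] = -5 * E[C] - 3
E[C] = (0 + 5)/2 = 2.5
E[Y] = -5 * 2.5 - 3 = -15.5

-15.5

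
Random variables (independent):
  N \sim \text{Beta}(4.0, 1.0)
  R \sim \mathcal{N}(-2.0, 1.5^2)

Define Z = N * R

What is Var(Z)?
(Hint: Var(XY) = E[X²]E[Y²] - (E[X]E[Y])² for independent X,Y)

Var(XY) = E[X²]E[Y²] - (E[X]E[Y])²
E[N] = 0.8, Var(N) = 0.026666667
E[R] = -2, Var(R) = 2.25
E[N²] = 0.026666667 + 0.8² = 0.66666667
E[R²] = 2.25 + (-2)² = 6.25
Var(Z) = 0.66666667*6.25 - (0.8*(-2))²
= 4.1666667 - 2.56 = 1.6066667

1.6066667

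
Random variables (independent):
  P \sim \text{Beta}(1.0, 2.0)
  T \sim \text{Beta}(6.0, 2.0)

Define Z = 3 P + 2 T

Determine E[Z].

E[Z] = 3*E[P] + 2*E[T]
E[P] = 0.33333333
E[T] = 0.75
E[Z] = 3*0.33333333 + 2*0.75 = 2.5

2.5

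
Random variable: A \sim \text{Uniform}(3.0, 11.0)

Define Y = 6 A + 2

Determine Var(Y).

For Y = aA + b: Var(Y) = a² * Var(A)
Var(A) = (11 - 3)^2/12 = 5.3333333
Var(Y) = 6² * 5.3333333 = 36 * 5.3333333 = 192

192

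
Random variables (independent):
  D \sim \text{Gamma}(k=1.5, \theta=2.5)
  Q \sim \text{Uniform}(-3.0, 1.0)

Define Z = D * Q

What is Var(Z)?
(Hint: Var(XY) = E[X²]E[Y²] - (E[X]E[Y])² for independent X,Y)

Var(XY) = E[X²]E[Y²] - (E[X]E[Y])²
E[D] = 3.75, Var(D) = 9.375
E[Q] = -1, Var(Q) = 1.3333333
E[D²] = 9.375 + 3.75² = 23.4375
E[Q²] = 1.3333333 + (-1)² = 2.3333333
Var(Z) = 23.4375*2.3333333 - (3.75*(-1))²
= 54.6875 - 14.0625 = 40.625

40.625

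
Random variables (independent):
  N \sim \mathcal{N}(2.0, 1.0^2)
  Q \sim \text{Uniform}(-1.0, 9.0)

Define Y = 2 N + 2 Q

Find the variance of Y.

For independent RVs: Var(aX + bY) = a²Var(X) + b²Var(Y)
Var(N) = 1
Var(Q) = 8.3333333
Var(Y) = 2²*1 + 2²*8.3333333
= 4*1 + 4*8.3333333 = 37.333333

37.333333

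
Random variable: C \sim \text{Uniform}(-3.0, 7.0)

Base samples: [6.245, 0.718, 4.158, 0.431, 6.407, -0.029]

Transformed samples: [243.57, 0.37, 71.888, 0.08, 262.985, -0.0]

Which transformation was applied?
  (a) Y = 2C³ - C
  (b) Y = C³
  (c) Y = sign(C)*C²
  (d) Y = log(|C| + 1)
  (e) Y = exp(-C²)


Checking option (b) Y = C³:
  C = 6.245 -> Y = 243.57 ✓
  C = 0.718 -> Y = 0.37 ✓
  C = 4.158 -> Y = 71.888 ✓
All samples match this transformation.

(b) C³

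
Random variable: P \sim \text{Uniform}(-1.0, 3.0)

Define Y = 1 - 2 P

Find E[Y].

For Y = -2P + 1:
E[Y] = -2 * E[P] + 1
E[P] = (-1 + 3)/2 = 1
E[Y] = -2 * 1 + 1 = -1

-1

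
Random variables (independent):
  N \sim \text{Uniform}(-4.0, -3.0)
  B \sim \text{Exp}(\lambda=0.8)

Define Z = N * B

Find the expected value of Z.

For independent RVs: E[XY] = E[X]*E[Y]
E[N] = -3.5
E[B] = 1.25
E[Z] = -3.5 * 1.25 = -4.375

-4.375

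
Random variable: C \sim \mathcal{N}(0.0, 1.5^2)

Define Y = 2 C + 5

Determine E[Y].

For Y = 2C + 5:
E[Y] = 2 * E[C] + 5
E[C] = 0.0 = 0
E[Y] = 2 * 0 + 5 = 5

5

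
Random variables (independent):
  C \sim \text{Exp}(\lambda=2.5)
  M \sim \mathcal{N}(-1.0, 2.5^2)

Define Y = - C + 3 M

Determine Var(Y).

For independent RVs: Var(aX + bY) = a²Var(X) + b²Var(Y)
Var(C) = 0.16
Var(M) = 6.25
Var(Y) = (-1)²*0.16 + 3²*6.25
= 1*0.16 + 9*6.25 = 56.41

56.41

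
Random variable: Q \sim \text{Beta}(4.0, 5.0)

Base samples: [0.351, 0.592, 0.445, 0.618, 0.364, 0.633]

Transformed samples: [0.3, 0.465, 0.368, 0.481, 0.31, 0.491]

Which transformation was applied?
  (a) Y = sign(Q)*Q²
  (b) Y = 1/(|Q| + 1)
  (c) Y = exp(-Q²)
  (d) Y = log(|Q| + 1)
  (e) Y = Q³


Checking option (d) Y = log(|Q| + 1):
  Q = 0.351 -> Y = 0.3 ✓
  Q = 0.592 -> Y = 0.465 ✓
  Q = 0.445 -> Y = 0.368 ✓
All samples match this transformation.

(d) log(|Q| + 1)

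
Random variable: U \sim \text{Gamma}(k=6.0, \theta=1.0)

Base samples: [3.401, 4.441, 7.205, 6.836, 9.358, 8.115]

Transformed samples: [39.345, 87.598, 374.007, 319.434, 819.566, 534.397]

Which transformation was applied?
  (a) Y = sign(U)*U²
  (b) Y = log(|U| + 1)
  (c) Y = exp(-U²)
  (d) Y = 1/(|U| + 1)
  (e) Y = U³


Checking option (e) Y = U³:
  U = 3.401 -> Y = 39.345 ✓
  U = 4.441 -> Y = 87.598 ✓
  U = 7.205 -> Y = 374.007 ✓
All samples match this transformation.

(e) U³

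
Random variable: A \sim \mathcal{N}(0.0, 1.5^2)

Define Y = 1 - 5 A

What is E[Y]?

For Y = -5A + 1:
E[Y] = -5 * E[A] + 1
E[A] = 0.0 = 0
E[Y] = -5 * 0 + 1 = 1

1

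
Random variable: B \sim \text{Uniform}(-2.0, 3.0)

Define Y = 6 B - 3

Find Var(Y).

For Y = aB + b: Var(Y) = a² * Var(B)
Var(B) = (3 + 2)^2/12 = 2.0833333
Var(Y) = 6² * 2.0833333 = 36 * 2.0833333 = 75

75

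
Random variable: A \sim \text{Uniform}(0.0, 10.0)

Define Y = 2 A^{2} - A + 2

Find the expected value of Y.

E[Y] = 2*E[A²] - 1*E[A] + 2
E[A] = 5
E[A²] = Var(A) + (E[A])² = 8.3333333 + 25 = 33.333333
E[Y] = 2*33.333333 - 1*5 + 2 = 63.666667

63.666667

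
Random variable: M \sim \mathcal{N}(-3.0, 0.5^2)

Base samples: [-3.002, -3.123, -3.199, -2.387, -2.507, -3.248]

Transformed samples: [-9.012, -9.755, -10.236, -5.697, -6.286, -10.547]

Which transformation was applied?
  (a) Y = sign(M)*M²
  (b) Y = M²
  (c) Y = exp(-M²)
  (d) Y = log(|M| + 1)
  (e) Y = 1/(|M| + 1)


Checking option (a) Y = sign(M)*M²:
  M = -3.002 -> Y = -9.012 ✓
  M = -3.123 -> Y = -9.755 ✓
  M = -3.199 -> Y = -10.236 ✓
All samples match this transformation.

(a) sign(M)*M²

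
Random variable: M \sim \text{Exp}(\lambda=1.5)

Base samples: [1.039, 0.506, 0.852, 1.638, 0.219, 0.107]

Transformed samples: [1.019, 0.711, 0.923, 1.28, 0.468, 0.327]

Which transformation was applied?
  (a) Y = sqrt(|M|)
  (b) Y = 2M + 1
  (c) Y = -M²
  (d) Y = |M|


Checking option (a) Y = sqrt(|M|):
  M = 1.039 -> Y = 1.019 ✓
  M = 0.506 -> Y = 0.711 ✓
  M = 0.852 -> Y = 0.923 ✓
All samples match this transformation.

(a) sqrt(|M|)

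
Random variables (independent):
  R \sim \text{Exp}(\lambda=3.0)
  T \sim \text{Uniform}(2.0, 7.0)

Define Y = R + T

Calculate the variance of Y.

For independent RVs: Var(aX + bY) = a²Var(X) + b²Var(Y)
Var(R) = 0.11111111
Var(T) = 2.0833333
Var(Y) = 1²*0.11111111 + 1²*2.0833333
= 1*0.11111111 + 1*2.0833333 = 2.1944444

2.1944444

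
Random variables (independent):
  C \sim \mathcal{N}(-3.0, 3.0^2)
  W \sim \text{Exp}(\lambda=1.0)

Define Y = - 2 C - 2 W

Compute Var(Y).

For independent RVs: Var(aX + bY) = a²Var(X) + b²Var(Y)
Var(C) = 9
Var(W) = 1
Var(Y) = (-2)²*9 + (-2)²*1
= 4*9 + 4*1 = 40

40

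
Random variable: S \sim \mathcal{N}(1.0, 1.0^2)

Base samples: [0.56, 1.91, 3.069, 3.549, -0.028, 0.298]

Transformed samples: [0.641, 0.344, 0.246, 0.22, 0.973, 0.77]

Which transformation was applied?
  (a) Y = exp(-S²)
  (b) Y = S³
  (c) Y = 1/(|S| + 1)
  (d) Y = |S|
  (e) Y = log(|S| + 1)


Checking option (c) Y = 1/(|S| + 1):
  S = 0.56 -> Y = 0.641 ✓
  S = 1.91 -> Y = 0.344 ✓
  S = 3.069 -> Y = 0.246 ✓
All samples match this transformation.

(c) 1/(|S| + 1)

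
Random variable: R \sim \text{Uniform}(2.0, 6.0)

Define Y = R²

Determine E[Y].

E[R²] = Var(R) + (E[R])² = 1.3333333 + 16 = 17.333333

17.333333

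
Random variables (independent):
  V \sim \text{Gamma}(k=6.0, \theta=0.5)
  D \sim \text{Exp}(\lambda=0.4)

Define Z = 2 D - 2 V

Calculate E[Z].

E[Z] = -2*E[V] + 2*E[D]
E[V] = 3
E[D] = 2.5
E[Z] = -2*3 + 2*2.5 = -1

-1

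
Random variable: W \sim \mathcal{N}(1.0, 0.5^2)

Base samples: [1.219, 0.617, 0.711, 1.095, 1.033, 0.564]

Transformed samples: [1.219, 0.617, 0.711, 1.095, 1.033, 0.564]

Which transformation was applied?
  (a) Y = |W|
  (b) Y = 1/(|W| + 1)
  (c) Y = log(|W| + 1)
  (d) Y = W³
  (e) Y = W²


Checking option (a) Y = |W|:
  W = 1.219 -> Y = 1.219 ✓
  W = 0.617 -> Y = 0.617 ✓
  W = 0.711 -> Y = 0.711 ✓
All samples match this transformation.

(a) |W|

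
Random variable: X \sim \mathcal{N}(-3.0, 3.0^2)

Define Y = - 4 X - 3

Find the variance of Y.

For Y = aX + b: Var(Y) = a² * Var(X)
Var(X) = 3.0^2 = 9
Var(Y) = (-4)² * 9 = 16 * 9 = 144

144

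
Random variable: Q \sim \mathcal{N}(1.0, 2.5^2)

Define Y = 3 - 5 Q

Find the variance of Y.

For Y = aQ + b: Var(Y) = a² * Var(Q)
Var(Q) = 2.5^2 = 6.25
Var(Y) = (-5)² * 6.25 = 25 * 6.25 = 156.25

156.25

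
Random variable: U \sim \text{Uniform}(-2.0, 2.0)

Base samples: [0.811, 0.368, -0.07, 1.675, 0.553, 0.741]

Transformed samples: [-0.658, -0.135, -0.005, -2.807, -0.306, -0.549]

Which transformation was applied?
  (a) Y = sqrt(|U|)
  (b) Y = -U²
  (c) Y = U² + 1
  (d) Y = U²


Checking option (b) Y = -U²:
  U = 0.811 -> Y = -0.658 ✓
  U = 0.368 -> Y = -0.135 ✓
  U = -0.07 -> Y = -0.005 ✓
All samples match this transformation.

(b) -U²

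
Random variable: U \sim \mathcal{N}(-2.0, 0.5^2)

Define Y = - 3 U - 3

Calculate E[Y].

For Y = -3U - 3:
E[Y] = -3 * E[U] - 3
E[U] = -2.0 = -2
E[Y] = -3 * (-2) - 3 = 3

3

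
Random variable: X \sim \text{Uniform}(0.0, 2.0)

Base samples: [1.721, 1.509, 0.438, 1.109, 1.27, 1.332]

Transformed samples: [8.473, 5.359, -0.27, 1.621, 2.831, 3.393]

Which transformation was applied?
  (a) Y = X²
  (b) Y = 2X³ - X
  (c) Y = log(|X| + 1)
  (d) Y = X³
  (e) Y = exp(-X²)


Checking option (b) Y = 2X³ - X:
  X = 1.721 -> Y = 8.473 ✓
  X = 1.509 -> Y = 5.359 ✓
  X = 0.438 -> Y = -0.27 ✓
All samples match this transformation.

(b) 2X³ - X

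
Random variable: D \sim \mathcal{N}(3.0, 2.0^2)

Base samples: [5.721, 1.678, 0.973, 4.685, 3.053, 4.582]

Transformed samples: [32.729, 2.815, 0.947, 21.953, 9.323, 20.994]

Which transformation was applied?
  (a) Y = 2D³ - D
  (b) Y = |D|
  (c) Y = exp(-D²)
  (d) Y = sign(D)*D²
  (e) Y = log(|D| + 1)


Checking option (d) Y = sign(D)*D²:
  D = 5.721 -> Y = 32.729 ✓
  D = 1.678 -> Y = 2.815 ✓
  D = 0.973 -> Y = 0.947 ✓
All samples match this transformation.

(d) sign(D)*D²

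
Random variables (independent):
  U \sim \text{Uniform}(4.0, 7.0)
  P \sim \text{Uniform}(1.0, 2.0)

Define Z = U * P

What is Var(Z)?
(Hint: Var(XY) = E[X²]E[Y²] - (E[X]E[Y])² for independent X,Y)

Var(XY) = E[X²]E[Y²] - (E[X]E[Y])²
E[U] = 5.5, Var(U) = 0.75
E[P] = 1.5, Var(P) = 0.083333333
E[U²] = 0.75 + 5.5² = 31
E[P²] = 0.083333333 + 1.5² = 2.3333333
Var(Z) = 31*2.3333333 - (5.5*1.5)²
= 72.333333 - 68.0625 = 4.2708333

4.2708333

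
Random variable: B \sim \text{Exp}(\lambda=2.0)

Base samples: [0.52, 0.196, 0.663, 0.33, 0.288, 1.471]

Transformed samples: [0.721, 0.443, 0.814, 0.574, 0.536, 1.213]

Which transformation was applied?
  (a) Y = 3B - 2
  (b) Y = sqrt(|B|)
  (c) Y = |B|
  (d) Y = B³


Checking option (b) Y = sqrt(|B|):
  B = 0.52 -> Y = 0.721 ✓
  B = 0.196 -> Y = 0.443 ✓
  B = 0.663 -> Y = 0.814 ✓
All samples match this transformation.

(b) sqrt(|B|)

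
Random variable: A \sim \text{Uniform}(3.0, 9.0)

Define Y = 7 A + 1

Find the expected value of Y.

For Y = 7A + 1:
E[Y] = 7 * E[A] + 1
E[A] = (3 + 9)/2 = 6
E[Y] = 7 * 6 + 1 = 43

43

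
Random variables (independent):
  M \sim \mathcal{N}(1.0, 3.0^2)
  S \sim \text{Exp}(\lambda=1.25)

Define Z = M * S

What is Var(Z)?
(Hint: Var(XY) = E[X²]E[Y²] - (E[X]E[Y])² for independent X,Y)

Var(XY) = E[X²]E[Y²] - (E[X]E[Y])²
E[M] = 1, Var(M) = 9
E[S] = 0.8, Var(S) = 0.64
E[M²] = 9 + 1² = 10
E[S²] = 0.64 + 0.8² = 1.28
Var(Z) = 10*1.28 - (1*0.8)²
= 12.8 - 0.64 = 12.16

12.16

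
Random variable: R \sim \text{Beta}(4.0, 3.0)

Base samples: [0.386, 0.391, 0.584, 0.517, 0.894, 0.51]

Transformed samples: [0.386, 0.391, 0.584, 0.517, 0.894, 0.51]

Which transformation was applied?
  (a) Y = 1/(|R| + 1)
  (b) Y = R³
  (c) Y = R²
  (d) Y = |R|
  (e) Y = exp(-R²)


Checking option (d) Y = |R|:
  R = 0.386 -> Y = 0.386 ✓
  R = 0.391 -> Y = 0.391 ✓
  R = 0.584 -> Y = 0.584 ✓
All samples match this transformation.

(d) |R|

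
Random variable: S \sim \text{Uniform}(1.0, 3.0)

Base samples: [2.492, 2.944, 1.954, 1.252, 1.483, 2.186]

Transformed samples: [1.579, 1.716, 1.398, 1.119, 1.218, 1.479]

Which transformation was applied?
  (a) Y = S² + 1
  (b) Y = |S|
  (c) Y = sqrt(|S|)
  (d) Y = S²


Checking option (c) Y = sqrt(|S|):
  S = 2.492 -> Y = 1.579 ✓
  S = 2.944 -> Y = 1.716 ✓
  S = 1.954 -> Y = 1.398 ✓
All samples match this transformation.

(c) sqrt(|S|)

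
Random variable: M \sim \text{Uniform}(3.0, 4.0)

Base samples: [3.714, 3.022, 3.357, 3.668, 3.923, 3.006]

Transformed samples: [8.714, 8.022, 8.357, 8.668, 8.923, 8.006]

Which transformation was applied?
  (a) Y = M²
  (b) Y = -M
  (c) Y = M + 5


Checking option (c) Y = M + 5:
  M = 3.714 -> Y = 8.714 ✓
  M = 3.022 -> Y = 8.022 ✓
  M = 3.357 -> Y = 8.357 ✓
All samples match this transformation.

(c) M + 5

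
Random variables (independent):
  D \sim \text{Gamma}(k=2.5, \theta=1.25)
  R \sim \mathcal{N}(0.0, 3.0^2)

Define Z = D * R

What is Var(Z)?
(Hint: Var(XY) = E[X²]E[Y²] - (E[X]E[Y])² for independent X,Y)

Var(XY) = E[X²]E[Y²] - (E[X]E[Y])²
E[D] = 3.125, Var(D) = 3.90625
E[R] = 0, Var(R) = 9
E[D²] = 3.90625 + 3.125² = 13.671875
E[R²] = 9 + 0² = 9
Var(Z) = 13.671875*9 - (3.125*0)²
= 123.04688 - 0 = 123.04688

123.04688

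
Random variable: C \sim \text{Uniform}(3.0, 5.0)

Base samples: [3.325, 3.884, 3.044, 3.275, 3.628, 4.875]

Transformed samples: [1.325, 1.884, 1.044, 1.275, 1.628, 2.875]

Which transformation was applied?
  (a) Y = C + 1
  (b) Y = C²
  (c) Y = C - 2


Checking option (c) Y = C - 2:
  C = 3.325 -> Y = 1.325 ✓
  C = 3.884 -> Y = 1.884 ✓
  C = 3.044 -> Y = 1.044 ✓
All samples match this transformation.

(c) C - 2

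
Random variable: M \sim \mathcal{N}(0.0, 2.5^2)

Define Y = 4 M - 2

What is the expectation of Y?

For Y = 4M - 2:
E[Y] = 4 * E[M] - 2
E[M] = 0.0 = 0
E[Y] = 4 * 0 - 2 = -2

-2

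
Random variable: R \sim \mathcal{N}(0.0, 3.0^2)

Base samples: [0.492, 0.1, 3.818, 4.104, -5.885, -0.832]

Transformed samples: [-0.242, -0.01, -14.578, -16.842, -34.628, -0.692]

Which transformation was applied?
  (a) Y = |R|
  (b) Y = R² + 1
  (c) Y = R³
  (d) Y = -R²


Checking option (d) Y = -R²:
  R = 0.492 -> Y = -0.242 ✓
  R = 0.1 -> Y = -0.01 ✓
  R = 3.818 -> Y = -14.578 ✓
All samples match this transformation.

(d) -R²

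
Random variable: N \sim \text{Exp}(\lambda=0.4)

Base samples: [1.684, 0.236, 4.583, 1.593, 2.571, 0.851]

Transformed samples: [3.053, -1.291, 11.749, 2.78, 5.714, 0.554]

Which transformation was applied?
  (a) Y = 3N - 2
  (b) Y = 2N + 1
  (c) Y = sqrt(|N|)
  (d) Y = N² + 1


Checking option (a) Y = 3N - 2:
  N = 1.684 -> Y = 3.053 ✓
  N = 0.236 -> Y = -1.291 ✓
  N = 4.583 -> Y = 11.749 ✓
All samples match this transformation.

(a) 3N - 2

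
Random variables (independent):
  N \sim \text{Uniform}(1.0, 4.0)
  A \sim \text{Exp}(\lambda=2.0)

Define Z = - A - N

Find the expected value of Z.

E[Z] = -1*E[N] - 1*E[A]
E[N] = 2.5
E[A] = 0.5
E[Z] = -1*2.5 - 1*0.5 = -3

-3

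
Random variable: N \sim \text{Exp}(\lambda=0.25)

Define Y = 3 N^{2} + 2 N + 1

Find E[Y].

E[Y] = 3*E[N²] + 2*E[N] + 1
E[N] = 4
E[N²] = Var(N) + (E[N])² = 16 + 16 = 32
E[Y] = 3*32 + 2*4 + 1 = 105

105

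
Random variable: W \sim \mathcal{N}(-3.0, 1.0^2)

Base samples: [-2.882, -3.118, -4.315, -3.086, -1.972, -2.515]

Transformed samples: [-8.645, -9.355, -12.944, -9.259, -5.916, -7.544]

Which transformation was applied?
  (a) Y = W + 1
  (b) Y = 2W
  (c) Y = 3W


Checking option (c) Y = 3W:
  W = -2.882 -> Y = -8.645 ✓
  W = -3.118 -> Y = -9.355 ✓
  W = -4.315 -> Y = -12.944 ✓
All samples match this transformation.

(c) 3W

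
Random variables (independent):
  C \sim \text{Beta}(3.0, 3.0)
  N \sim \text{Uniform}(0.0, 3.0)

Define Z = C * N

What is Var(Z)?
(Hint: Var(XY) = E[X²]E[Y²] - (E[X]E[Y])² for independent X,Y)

Var(XY) = E[X²]E[Y²] - (E[X]E[Y])²
E[C] = 0.5, Var(C) = 0.035714286
E[N] = 1.5, Var(N) = 0.75
E[C²] = 0.035714286 + 0.5² = 0.28571429
E[N²] = 0.75 + 1.5² = 3
Var(Z) = 0.28571429*3 - (0.5*1.5)²
= 0.85714286 - 0.5625 = 0.29464286

0.29464286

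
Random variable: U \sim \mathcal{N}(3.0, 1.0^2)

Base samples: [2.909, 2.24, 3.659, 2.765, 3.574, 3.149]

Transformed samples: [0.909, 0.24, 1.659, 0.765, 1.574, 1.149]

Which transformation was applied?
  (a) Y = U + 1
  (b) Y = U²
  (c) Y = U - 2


Checking option (c) Y = U - 2:
  U = 2.909 -> Y = 0.909 ✓
  U = 2.24 -> Y = 0.24 ✓
  U = 3.659 -> Y = 1.659 ✓
All samples match this transformation.

(c) U - 2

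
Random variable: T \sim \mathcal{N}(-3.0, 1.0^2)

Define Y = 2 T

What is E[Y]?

For Y = 2T:
E[Y] = 2 * E[T]
E[T] = -3.0 = -3
E[Y] = 2 * (-3) = -6

-6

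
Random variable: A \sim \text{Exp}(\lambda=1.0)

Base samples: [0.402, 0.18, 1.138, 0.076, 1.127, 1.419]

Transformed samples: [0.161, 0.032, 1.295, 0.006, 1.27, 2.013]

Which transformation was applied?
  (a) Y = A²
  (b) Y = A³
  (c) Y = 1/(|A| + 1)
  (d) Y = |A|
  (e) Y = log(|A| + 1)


Checking option (a) Y = A²:
  A = 0.402 -> Y = 0.161 ✓
  A = 0.18 -> Y = 0.032 ✓
  A = 1.138 -> Y = 1.295 ✓
All samples match this transformation.

(a) A²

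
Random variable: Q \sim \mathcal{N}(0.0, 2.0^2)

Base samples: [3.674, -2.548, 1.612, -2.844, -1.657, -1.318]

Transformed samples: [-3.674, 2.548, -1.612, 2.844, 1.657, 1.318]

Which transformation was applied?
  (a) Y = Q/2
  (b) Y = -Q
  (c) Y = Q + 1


Checking option (b) Y = -Q:
  Q = 3.674 -> Y = -3.674 ✓
  Q = -2.548 -> Y = 2.548 ✓
  Q = 1.612 -> Y = -1.612 ✓
All samples match this transformation.

(b) -Q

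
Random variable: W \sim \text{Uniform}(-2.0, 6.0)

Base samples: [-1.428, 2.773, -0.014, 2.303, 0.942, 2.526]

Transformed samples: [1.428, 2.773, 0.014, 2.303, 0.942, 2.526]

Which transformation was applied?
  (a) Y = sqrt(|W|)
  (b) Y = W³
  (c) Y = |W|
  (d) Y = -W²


Checking option (c) Y = |W|:
  W = -1.428 -> Y = 1.428 ✓
  W = 2.773 -> Y = 2.773 ✓
  W = -0.014 -> Y = 0.014 ✓
All samples match this transformation.

(c) |W|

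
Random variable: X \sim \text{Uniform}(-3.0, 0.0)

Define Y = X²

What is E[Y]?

Using E[X²] = Var(X) + (E[X])²:
E[X] = -1.5
Var(X) = (0 + 3)^2/12 = 0.75
E[X²] = 0.75 + (-1.5)² = 0.75 + 2.25 = 3

3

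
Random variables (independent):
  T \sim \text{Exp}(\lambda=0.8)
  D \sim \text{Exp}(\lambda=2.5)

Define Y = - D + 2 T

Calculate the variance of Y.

For independent RVs: Var(aX + bY) = a²Var(X) + b²Var(Y)
Var(T) = 1.5625
Var(D) = 0.16
Var(Y) = 2²*1.5625 + (-1)²*0.16
= 4*1.5625 + 1*0.16 = 6.41

6.41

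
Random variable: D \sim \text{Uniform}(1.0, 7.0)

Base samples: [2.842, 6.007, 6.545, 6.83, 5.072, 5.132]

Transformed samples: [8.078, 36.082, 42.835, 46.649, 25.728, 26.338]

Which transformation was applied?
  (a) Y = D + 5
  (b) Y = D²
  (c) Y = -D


Checking option (b) Y = D²:
  D = 2.842 -> Y = 8.078 ✓
  D = 6.007 -> Y = 36.082 ✓
  D = 6.545 -> Y = 42.835 ✓
All samples match this transformation.

(b) D²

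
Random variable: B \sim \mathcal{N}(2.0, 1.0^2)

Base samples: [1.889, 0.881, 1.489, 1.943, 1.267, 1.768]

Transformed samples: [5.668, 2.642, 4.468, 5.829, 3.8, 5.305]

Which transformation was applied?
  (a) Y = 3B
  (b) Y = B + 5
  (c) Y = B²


Checking option (a) Y = 3B:
  B = 1.889 -> Y = 5.668 ✓
  B = 0.881 -> Y = 2.642 ✓
  B = 1.489 -> Y = 4.468 ✓
All samples match this transformation.

(a) 3B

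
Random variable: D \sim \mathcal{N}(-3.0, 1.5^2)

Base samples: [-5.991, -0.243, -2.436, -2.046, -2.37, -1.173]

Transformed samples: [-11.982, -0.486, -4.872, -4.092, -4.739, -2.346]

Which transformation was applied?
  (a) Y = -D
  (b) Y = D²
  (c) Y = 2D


Checking option (c) Y = 2D:
  D = -5.991 -> Y = -11.982 ✓
  D = -0.243 -> Y = -0.486 ✓
  D = -2.436 -> Y = -4.872 ✓
All samples match this transformation.

(c) 2D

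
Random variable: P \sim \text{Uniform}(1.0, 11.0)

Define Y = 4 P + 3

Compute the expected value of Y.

For Y = 4P + 3:
E[Y] = 4 * E[P] + 3
E[P] = (1 + 11)/2 = 6
E[Y] = 4 * 6 + 3 = 27

27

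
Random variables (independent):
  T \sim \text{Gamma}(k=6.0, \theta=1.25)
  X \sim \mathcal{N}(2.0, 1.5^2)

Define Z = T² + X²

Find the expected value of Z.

E[Z] = E[T²] + E[X²]
E[T²] = Var(T) + E[T]² = 9.375 + 56.25 = 65.625
E[X²] = Var(X) + E[X]² = 2.25 + 4 = 6.25
E[Z] = 65.625 + 6.25 = 71.875

71.875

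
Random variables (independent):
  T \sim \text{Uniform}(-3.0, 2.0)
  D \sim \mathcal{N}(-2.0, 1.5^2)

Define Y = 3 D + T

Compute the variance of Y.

For independent RVs: Var(aX + bY) = a²Var(X) + b²Var(Y)
Var(T) = 2.0833333
Var(D) = 2.25
Var(Y) = 1²*2.0833333 + 3²*2.25
= 1*2.0833333 + 9*2.25 = 22.333333

22.333333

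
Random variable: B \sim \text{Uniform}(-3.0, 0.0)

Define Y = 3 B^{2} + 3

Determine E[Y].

E[Y] = 3*E[B²] + 3
E[B] = -1.5
E[B²] = Var(B) + (E[B])² = 0.75 + 2.25 = 3
E[Y] = 3*3 + 3 = 12

12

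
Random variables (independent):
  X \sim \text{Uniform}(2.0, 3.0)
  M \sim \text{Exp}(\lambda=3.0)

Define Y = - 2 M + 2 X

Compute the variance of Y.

For independent RVs: Var(aX + bY) = a²Var(X) + b²Var(Y)
Var(X) = 0.083333333
Var(M) = 0.11111111
Var(Y) = 2²*0.083333333 + (-2)²*0.11111111
= 4*0.083333333 + 4*0.11111111 = 0.77777778

0.77777778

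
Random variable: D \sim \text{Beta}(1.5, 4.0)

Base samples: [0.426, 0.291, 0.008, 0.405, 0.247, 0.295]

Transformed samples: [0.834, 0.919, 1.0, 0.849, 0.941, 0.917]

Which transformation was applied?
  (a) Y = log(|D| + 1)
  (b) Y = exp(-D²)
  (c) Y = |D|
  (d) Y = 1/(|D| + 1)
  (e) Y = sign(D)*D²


Checking option (b) Y = exp(-D²):
  D = 0.426 -> Y = 0.834 ✓
  D = 0.291 -> Y = 0.919 ✓
  D = 0.008 -> Y = 1.0 ✓
All samples match this transformation.

(b) exp(-D²)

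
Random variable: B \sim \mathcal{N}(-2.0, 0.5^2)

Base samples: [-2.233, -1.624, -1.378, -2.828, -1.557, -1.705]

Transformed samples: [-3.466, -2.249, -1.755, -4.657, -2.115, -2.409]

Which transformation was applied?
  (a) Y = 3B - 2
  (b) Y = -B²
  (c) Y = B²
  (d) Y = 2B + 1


Checking option (d) Y = 2B + 1:
  B = -2.233 -> Y = -3.466 ✓
  B = -1.624 -> Y = -2.249 ✓
  B = -1.378 -> Y = -1.755 ✓
All samples match this transformation.

(d) 2B + 1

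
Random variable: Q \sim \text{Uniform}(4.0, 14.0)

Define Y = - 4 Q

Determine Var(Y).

For Y = aQ + b: Var(Y) = a² * Var(Q)
Var(Q) = (14 - 4)^2/12 = 8.3333333
Var(Y) = (-4)² * 8.3333333 = 16 * 8.3333333 = 133.33333

133.33333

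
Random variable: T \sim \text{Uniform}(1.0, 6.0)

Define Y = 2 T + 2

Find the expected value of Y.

For Y = 2T + 2:
E[Y] = 2 * E[T] + 2
E[T] = (1 + 6)/2 = 3.5
E[Y] = 2 * 3.5 + 2 = 9

9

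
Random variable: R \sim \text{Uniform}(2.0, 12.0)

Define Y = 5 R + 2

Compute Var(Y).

For Y = aR + b: Var(Y) = a² * Var(R)
Var(R) = (12 - 2)^2/12 = 8.3333333
Var(Y) = 5² * 8.3333333 = 25 * 8.3333333 = 208.33333

208.33333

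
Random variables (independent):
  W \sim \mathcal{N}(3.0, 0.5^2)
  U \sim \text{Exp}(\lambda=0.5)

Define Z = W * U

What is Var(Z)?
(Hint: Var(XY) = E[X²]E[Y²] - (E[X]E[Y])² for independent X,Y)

Var(XY) = E[X²]E[Y²] - (E[X]E[Y])²
E[W] = 3, Var(W) = 0.25
E[U] = 2, Var(U) = 4
E[W²] = 0.25 + 3² = 9.25
E[U²] = 4 + 2² = 8
Var(Z) = 9.25*8 - (3*2)²
= 74 - 36 = 38

38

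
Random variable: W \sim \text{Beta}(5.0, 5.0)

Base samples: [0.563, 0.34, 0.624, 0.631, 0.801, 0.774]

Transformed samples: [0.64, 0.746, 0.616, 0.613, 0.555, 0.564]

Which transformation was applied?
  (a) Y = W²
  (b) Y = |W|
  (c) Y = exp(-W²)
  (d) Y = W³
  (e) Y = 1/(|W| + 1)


Checking option (e) Y = 1/(|W| + 1):
  W = 0.563 -> Y = 0.64 ✓
  W = 0.34 -> Y = 0.746 ✓
  W = 0.624 -> Y = 0.616 ✓
All samples match this transformation.

(e) 1/(|W| + 1)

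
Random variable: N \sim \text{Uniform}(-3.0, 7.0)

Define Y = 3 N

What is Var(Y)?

For Y = aN + b: Var(Y) = a² * Var(N)
Var(N) = (7 + 3)^2/12 = 8.3333333
Var(Y) = 3² * 8.3333333 = 9 * 8.3333333 = 75

75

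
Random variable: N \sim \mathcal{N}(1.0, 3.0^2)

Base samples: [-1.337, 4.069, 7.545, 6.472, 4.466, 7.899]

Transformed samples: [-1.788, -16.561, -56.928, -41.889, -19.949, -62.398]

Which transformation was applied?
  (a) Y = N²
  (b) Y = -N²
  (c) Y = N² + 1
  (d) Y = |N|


Checking option (b) Y = -N²:
  N = -1.337 -> Y = -1.788 ✓
  N = 4.069 -> Y = -16.561 ✓
  N = 7.545 -> Y = -56.928 ✓
All samples match this transformation.

(b) -N²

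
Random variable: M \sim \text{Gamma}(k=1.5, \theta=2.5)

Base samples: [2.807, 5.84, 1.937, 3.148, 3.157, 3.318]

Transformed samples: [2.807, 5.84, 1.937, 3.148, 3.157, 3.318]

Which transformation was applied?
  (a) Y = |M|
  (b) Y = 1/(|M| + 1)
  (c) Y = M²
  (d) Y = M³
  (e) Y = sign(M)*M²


Checking option (a) Y = |M|:
  M = 2.807 -> Y = 2.807 ✓
  M = 5.84 -> Y = 5.84 ✓
  M = 1.937 -> Y = 1.937 ✓
All samples match this transformation.

(a) |M|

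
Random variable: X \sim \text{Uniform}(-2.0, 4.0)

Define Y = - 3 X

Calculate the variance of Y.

For Y = aX + b: Var(Y) = a² * Var(X)
Var(X) = (4 + 2)^2/12 = 3
Var(Y) = (-3)² * 3 = 9 * 3 = 27

27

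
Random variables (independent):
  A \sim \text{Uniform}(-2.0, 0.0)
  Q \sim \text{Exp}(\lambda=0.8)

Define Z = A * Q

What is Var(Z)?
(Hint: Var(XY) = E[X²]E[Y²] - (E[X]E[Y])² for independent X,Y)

Var(XY) = E[X²]E[Y²] - (E[X]E[Y])²
E[A] = -1, Var(A) = 0.33333333
E[Q] = 1.25, Var(Q) = 1.5625
E[A²] = 0.33333333 + (-1)² = 1.3333333
E[Q²] = 1.5625 + 1.25² = 3.125
Var(Z) = 1.3333333*3.125 - (-1*1.25)²
= 4.1666667 - 1.5625 = 2.6041667

2.6041667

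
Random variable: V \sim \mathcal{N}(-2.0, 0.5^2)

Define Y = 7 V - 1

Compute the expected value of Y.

For Y = 7V - 1:
E[Y] = 7 * E[V] - 1
E[V] = -2.0 = -2
E[Y] = 7 * (-2) - 1 = -15

-15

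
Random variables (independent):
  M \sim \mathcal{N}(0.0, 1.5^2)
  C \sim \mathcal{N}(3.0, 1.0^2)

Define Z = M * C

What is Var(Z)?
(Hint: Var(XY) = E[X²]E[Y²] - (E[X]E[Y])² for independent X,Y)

Var(XY) = E[X²]E[Y²] - (E[X]E[Y])²
E[M] = 0, Var(M) = 2.25
E[C] = 3, Var(C) = 1
E[M²] = 2.25 + 0² = 2.25
E[C²] = 1 + 3² = 10
Var(Z) = 2.25*10 - (0*3)²
= 22.5 - 0 = 22.5

22.5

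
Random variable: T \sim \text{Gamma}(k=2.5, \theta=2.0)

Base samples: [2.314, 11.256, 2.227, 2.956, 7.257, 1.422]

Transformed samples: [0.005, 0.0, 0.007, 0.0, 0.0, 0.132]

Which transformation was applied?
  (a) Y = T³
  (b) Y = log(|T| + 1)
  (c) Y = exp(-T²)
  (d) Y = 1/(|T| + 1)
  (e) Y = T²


Checking option (c) Y = exp(-T²):
  T = 2.314 -> Y = 0.005 ✓
  T = 11.256 -> Y = 0.0 ✓
  T = 2.227 -> Y = 0.007 ✓
All samples match this transformation.

(c) exp(-T²)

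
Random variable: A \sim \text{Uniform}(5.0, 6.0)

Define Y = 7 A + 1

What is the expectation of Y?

For Y = 7A + 1:
E[Y] = 7 * E[A] + 1
E[A] = (5 + 6)/2 = 5.5
E[Y] = 7 * 5.5 + 1 = 39.5

39.5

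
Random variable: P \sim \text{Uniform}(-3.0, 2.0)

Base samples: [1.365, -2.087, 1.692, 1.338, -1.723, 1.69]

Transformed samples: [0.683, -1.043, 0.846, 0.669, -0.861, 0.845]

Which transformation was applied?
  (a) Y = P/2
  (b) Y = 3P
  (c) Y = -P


Checking option (a) Y = P/2:
  P = 1.365 -> Y = 0.683 ✓
  P = -2.087 -> Y = -1.043 ✓
  P = 1.692 -> Y = 0.846 ✓
All samples match this transformation.

(a) P/2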